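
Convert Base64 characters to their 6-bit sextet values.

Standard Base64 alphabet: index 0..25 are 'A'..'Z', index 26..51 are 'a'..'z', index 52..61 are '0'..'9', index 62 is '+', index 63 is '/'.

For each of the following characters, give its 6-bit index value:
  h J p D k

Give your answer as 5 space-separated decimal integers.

Answer: 33 9 41 3 36

Derivation:
'h': a..z range, 26 + ord('h') − ord('a') = 33
'J': A..Z range, ord('J') − ord('A') = 9
'p': a..z range, 26 + ord('p') − ord('a') = 41
'D': A..Z range, ord('D') − ord('A') = 3
'k': a..z range, 26 + ord('k') − ord('a') = 36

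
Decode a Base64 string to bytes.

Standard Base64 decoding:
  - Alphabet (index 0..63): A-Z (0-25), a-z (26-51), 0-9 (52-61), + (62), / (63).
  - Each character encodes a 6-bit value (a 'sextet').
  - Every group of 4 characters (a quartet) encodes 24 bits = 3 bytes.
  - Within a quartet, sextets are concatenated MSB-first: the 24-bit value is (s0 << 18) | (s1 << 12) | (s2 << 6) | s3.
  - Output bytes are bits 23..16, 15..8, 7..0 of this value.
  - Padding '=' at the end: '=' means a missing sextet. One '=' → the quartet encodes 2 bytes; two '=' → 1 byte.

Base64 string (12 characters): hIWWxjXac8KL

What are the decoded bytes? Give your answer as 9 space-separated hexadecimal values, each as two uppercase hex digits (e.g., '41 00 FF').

After char 0 ('h'=33): chars_in_quartet=1 acc=0x21 bytes_emitted=0
After char 1 ('I'=8): chars_in_quartet=2 acc=0x848 bytes_emitted=0
After char 2 ('W'=22): chars_in_quartet=3 acc=0x21216 bytes_emitted=0
After char 3 ('W'=22): chars_in_quartet=4 acc=0x848596 -> emit 84 85 96, reset; bytes_emitted=3
After char 4 ('x'=49): chars_in_quartet=1 acc=0x31 bytes_emitted=3
After char 5 ('j'=35): chars_in_quartet=2 acc=0xC63 bytes_emitted=3
After char 6 ('X'=23): chars_in_quartet=3 acc=0x318D7 bytes_emitted=3
After char 7 ('a'=26): chars_in_quartet=4 acc=0xC635DA -> emit C6 35 DA, reset; bytes_emitted=6
After char 8 ('c'=28): chars_in_quartet=1 acc=0x1C bytes_emitted=6
After char 9 ('8'=60): chars_in_quartet=2 acc=0x73C bytes_emitted=6
After char 10 ('K'=10): chars_in_quartet=3 acc=0x1CF0A bytes_emitted=6
After char 11 ('L'=11): chars_in_quartet=4 acc=0x73C28B -> emit 73 C2 8B, reset; bytes_emitted=9

Answer: 84 85 96 C6 35 DA 73 C2 8B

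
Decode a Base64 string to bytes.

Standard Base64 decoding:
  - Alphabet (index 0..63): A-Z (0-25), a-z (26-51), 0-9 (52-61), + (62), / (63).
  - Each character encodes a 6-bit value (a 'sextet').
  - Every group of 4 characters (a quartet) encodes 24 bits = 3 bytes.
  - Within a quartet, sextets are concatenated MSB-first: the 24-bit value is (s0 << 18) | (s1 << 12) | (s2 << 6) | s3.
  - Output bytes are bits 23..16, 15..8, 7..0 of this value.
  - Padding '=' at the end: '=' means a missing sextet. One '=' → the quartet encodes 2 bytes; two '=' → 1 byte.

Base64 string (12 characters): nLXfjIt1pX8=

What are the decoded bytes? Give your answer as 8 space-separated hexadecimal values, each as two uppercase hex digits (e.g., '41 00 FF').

After char 0 ('n'=39): chars_in_quartet=1 acc=0x27 bytes_emitted=0
After char 1 ('L'=11): chars_in_quartet=2 acc=0x9CB bytes_emitted=0
After char 2 ('X'=23): chars_in_quartet=3 acc=0x272D7 bytes_emitted=0
After char 3 ('f'=31): chars_in_quartet=4 acc=0x9CB5DF -> emit 9C B5 DF, reset; bytes_emitted=3
After char 4 ('j'=35): chars_in_quartet=1 acc=0x23 bytes_emitted=3
After char 5 ('I'=8): chars_in_quartet=2 acc=0x8C8 bytes_emitted=3
After char 6 ('t'=45): chars_in_quartet=3 acc=0x2322D bytes_emitted=3
After char 7 ('1'=53): chars_in_quartet=4 acc=0x8C8B75 -> emit 8C 8B 75, reset; bytes_emitted=6
After char 8 ('p'=41): chars_in_quartet=1 acc=0x29 bytes_emitted=6
After char 9 ('X'=23): chars_in_quartet=2 acc=0xA57 bytes_emitted=6
After char 10 ('8'=60): chars_in_quartet=3 acc=0x295FC bytes_emitted=6
Padding '=': partial quartet acc=0x295FC -> emit A5 7F; bytes_emitted=8

Answer: 9C B5 DF 8C 8B 75 A5 7F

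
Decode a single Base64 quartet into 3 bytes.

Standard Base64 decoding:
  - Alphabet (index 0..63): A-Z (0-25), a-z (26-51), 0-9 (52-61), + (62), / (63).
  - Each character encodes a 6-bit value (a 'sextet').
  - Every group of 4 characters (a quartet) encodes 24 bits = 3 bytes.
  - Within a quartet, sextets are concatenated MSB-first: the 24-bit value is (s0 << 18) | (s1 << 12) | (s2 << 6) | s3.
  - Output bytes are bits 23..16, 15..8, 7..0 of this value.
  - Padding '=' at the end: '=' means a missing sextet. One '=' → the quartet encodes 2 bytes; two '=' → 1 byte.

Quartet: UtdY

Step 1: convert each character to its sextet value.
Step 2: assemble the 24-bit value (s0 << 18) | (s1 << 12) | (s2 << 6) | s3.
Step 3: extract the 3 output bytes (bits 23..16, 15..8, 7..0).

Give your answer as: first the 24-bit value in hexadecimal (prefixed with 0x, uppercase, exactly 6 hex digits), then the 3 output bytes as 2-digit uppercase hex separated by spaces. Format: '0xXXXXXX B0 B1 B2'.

Answer: 0x52D758 52 D7 58

Derivation:
Sextets: U=20, t=45, d=29, Y=24
24-bit: (20<<18) | (45<<12) | (29<<6) | 24
      = 0x500000 | 0x02D000 | 0x000740 | 0x000018
      = 0x52D758
Bytes: (v>>16)&0xFF=52, (v>>8)&0xFF=D7, v&0xFF=58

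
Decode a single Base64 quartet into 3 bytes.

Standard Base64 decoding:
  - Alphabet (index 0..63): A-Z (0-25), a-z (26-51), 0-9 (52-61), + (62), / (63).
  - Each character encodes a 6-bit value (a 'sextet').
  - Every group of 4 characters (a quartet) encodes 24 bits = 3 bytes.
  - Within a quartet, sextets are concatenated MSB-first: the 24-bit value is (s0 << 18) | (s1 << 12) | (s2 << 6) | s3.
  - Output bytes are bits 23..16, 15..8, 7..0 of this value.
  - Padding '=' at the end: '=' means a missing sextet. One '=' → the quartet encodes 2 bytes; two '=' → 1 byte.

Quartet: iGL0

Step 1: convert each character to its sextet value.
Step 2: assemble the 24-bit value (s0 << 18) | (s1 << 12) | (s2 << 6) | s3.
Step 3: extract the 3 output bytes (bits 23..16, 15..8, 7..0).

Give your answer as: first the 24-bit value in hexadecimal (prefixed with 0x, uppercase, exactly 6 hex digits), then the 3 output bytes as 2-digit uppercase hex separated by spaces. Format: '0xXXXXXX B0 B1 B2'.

Sextets: i=34, G=6, L=11, 0=52
24-bit: (34<<18) | (6<<12) | (11<<6) | 52
      = 0x880000 | 0x006000 | 0x0002C0 | 0x000034
      = 0x8862F4
Bytes: (v>>16)&0xFF=88, (v>>8)&0xFF=62, v&0xFF=F4

Answer: 0x8862F4 88 62 F4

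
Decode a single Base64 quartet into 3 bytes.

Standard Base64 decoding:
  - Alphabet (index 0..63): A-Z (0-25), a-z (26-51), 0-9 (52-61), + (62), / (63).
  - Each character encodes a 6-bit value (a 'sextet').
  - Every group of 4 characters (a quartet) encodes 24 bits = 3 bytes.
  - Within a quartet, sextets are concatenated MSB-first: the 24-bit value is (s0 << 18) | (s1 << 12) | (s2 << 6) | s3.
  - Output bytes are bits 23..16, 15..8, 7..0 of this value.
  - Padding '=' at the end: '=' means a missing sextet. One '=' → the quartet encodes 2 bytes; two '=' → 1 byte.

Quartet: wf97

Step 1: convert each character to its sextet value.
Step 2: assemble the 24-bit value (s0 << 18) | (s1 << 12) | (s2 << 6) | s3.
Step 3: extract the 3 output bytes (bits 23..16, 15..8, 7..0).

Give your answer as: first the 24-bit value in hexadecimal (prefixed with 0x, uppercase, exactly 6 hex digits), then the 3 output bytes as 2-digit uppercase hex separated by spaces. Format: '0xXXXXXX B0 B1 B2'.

Answer: 0xC1FF7B C1 FF 7B

Derivation:
Sextets: w=48, f=31, 9=61, 7=59
24-bit: (48<<18) | (31<<12) | (61<<6) | 59
      = 0xC00000 | 0x01F000 | 0x000F40 | 0x00003B
      = 0xC1FF7B
Bytes: (v>>16)&0xFF=C1, (v>>8)&0xFF=FF, v&0xFF=7B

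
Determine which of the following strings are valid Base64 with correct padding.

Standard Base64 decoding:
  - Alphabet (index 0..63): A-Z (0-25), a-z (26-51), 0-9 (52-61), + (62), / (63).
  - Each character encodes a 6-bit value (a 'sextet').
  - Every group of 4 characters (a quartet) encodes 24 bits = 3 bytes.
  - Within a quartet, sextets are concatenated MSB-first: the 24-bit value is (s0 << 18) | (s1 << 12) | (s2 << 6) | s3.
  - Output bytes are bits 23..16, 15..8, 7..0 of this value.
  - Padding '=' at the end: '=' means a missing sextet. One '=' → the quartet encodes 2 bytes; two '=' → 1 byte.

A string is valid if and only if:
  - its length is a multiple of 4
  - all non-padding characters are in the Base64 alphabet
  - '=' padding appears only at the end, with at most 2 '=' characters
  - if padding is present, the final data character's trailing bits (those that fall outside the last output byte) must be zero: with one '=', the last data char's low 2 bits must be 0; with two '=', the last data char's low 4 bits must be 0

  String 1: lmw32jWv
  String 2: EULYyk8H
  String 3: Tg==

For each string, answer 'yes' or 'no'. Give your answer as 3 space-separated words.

Answer: yes yes yes

Derivation:
String 1: 'lmw32jWv' → valid
String 2: 'EULYyk8H' → valid
String 3: 'Tg==' → valid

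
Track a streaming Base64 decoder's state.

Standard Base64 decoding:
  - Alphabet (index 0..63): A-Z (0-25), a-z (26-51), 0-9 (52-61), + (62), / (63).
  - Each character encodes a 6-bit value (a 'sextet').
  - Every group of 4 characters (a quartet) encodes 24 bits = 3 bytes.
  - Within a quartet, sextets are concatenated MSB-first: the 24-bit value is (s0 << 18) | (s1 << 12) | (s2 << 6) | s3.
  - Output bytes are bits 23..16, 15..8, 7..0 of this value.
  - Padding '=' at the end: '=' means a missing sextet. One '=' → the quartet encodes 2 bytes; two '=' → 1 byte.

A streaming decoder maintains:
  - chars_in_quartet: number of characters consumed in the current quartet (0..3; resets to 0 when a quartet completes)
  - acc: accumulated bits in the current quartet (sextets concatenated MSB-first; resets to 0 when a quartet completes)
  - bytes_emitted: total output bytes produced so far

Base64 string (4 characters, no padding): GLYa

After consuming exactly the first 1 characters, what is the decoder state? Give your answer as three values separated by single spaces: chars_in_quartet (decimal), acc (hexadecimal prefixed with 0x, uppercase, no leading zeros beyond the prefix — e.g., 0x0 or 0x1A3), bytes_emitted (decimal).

After char 0 ('G'=6): chars_in_quartet=1 acc=0x6 bytes_emitted=0

Answer: 1 0x6 0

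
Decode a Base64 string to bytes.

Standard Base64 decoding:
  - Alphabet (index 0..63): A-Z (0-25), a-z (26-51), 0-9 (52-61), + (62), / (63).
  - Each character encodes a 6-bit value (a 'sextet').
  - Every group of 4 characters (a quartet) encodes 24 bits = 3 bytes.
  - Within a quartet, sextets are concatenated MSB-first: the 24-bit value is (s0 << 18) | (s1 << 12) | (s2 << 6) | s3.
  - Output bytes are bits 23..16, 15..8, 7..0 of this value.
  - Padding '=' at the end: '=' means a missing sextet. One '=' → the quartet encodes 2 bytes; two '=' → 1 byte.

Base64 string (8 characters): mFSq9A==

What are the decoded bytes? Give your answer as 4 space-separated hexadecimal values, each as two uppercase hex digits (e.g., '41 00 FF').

Answer: 98 54 AA F4

Derivation:
After char 0 ('m'=38): chars_in_quartet=1 acc=0x26 bytes_emitted=0
After char 1 ('F'=5): chars_in_quartet=2 acc=0x985 bytes_emitted=0
After char 2 ('S'=18): chars_in_quartet=3 acc=0x26152 bytes_emitted=0
After char 3 ('q'=42): chars_in_quartet=4 acc=0x9854AA -> emit 98 54 AA, reset; bytes_emitted=3
After char 4 ('9'=61): chars_in_quartet=1 acc=0x3D bytes_emitted=3
After char 5 ('A'=0): chars_in_quartet=2 acc=0xF40 bytes_emitted=3
Padding '==': partial quartet acc=0xF40 -> emit F4; bytes_emitted=4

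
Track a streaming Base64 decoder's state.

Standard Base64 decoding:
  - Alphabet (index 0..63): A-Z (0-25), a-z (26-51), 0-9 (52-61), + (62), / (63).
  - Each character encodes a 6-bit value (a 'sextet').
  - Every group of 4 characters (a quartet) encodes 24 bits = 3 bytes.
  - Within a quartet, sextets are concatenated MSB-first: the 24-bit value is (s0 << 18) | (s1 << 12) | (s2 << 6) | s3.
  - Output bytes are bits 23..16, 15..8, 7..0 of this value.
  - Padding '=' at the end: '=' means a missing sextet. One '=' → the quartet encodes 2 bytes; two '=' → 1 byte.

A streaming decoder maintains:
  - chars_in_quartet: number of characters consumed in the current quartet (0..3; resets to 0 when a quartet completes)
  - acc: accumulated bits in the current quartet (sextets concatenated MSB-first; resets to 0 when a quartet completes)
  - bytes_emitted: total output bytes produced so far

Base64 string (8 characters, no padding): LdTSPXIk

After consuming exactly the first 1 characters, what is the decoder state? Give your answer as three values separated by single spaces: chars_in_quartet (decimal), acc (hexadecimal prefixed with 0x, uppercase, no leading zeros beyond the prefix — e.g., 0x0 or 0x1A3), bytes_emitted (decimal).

After char 0 ('L'=11): chars_in_quartet=1 acc=0xB bytes_emitted=0

Answer: 1 0xB 0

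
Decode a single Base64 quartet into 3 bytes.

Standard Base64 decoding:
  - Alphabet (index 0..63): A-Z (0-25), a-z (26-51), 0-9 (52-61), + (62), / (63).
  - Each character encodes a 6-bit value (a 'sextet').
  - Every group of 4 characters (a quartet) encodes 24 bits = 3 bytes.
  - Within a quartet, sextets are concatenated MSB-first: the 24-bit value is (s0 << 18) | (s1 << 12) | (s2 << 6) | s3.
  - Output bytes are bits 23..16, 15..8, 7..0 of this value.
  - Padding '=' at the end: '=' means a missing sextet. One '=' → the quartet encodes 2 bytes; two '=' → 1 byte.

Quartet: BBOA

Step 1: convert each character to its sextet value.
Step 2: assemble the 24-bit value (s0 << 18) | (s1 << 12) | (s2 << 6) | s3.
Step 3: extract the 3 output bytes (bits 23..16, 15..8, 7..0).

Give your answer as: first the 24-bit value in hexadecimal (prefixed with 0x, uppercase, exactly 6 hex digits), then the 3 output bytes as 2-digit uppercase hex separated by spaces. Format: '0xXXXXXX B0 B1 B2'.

Sextets: B=1, B=1, O=14, A=0
24-bit: (1<<18) | (1<<12) | (14<<6) | 0
      = 0x040000 | 0x001000 | 0x000380 | 0x000000
      = 0x041380
Bytes: (v>>16)&0xFF=04, (v>>8)&0xFF=13, v&0xFF=80

Answer: 0x041380 04 13 80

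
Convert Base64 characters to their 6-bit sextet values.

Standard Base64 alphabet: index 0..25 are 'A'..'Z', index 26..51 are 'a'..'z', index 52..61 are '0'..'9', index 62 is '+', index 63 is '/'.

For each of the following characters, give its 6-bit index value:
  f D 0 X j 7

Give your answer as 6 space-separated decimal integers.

'f': a..z range, 26 + ord('f') − ord('a') = 31
'D': A..Z range, ord('D') − ord('A') = 3
'0': 0..9 range, 52 + ord('0') − ord('0') = 52
'X': A..Z range, ord('X') − ord('A') = 23
'j': a..z range, 26 + ord('j') − ord('a') = 35
'7': 0..9 range, 52 + ord('7') − ord('0') = 59

Answer: 31 3 52 23 35 59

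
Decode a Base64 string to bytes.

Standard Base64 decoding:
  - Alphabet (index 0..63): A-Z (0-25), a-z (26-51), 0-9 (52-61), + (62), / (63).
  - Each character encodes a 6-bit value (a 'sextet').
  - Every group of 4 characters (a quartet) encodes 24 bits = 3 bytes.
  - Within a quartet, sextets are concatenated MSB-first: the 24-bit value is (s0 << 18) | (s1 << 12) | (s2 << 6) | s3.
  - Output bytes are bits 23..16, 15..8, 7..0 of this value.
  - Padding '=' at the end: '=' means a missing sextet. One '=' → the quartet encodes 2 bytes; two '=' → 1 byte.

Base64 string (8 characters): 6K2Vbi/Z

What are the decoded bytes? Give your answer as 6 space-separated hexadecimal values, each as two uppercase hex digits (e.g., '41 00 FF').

Answer: E8 AD 95 6E 2F D9

Derivation:
After char 0 ('6'=58): chars_in_quartet=1 acc=0x3A bytes_emitted=0
After char 1 ('K'=10): chars_in_quartet=2 acc=0xE8A bytes_emitted=0
After char 2 ('2'=54): chars_in_quartet=3 acc=0x3A2B6 bytes_emitted=0
After char 3 ('V'=21): chars_in_quartet=4 acc=0xE8AD95 -> emit E8 AD 95, reset; bytes_emitted=3
After char 4 ('b'=27): chars_in_quartet=1 acc=0x1B bytes_emitted=3
After char 5 ('i'=34): chars_in_quartet=2 acc=0x6E2 bytes_emitted=3
After char 6 ('/'=63): chars_in_quartet=3 acc=0x1B8BF bytes_emitted=3
After char 7 ('Z'=25): chars_in_quartet=4 acc=0x6E2FD9 -> emit 6E 2F D9, reset; bytes_emitted=6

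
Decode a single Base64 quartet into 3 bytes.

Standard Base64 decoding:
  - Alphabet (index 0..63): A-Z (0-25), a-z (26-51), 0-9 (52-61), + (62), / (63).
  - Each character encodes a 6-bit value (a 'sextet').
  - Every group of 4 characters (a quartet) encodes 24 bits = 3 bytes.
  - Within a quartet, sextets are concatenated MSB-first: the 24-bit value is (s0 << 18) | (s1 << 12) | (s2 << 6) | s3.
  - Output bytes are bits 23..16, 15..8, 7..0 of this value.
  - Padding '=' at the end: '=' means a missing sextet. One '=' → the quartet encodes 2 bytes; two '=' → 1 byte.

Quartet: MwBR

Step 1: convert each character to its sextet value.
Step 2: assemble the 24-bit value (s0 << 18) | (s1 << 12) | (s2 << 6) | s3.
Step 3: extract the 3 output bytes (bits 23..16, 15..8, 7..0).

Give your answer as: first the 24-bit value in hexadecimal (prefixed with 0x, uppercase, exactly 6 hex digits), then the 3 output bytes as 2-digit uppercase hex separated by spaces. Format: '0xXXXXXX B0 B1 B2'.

Sextets: M=12, w=48, B=1, R=17
24-bit: (12<<18) | (48<<12) | (1<<6) | 17
      = 0x300000 | 0x030000 | 0x000040 | 0x000011
      = 0x330051
Bytes: (v>>16)&0xFF=33, (v>>8)&0xFF=00, v&0xFF=51

Answer: 0x330051 33 00 51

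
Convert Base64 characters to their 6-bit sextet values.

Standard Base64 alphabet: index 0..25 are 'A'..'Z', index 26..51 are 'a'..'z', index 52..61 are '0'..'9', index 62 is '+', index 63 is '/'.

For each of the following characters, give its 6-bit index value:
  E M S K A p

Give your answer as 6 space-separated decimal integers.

'E': A..Z range, ord('E') − ord('A') = 4
'M': A..Z range, ord('M') − ord('A') = 12
'S': A..Z range, ord('S') − ord('A') = 18
'K': A..Z range, ord('K') − ord('A') = 10
'A': A..Z range, ord('A') − ord('A') = 0
'p': a..z range, 26 + ord('p') − ord('a') = 41

Answer: 4 12 18 10 0 41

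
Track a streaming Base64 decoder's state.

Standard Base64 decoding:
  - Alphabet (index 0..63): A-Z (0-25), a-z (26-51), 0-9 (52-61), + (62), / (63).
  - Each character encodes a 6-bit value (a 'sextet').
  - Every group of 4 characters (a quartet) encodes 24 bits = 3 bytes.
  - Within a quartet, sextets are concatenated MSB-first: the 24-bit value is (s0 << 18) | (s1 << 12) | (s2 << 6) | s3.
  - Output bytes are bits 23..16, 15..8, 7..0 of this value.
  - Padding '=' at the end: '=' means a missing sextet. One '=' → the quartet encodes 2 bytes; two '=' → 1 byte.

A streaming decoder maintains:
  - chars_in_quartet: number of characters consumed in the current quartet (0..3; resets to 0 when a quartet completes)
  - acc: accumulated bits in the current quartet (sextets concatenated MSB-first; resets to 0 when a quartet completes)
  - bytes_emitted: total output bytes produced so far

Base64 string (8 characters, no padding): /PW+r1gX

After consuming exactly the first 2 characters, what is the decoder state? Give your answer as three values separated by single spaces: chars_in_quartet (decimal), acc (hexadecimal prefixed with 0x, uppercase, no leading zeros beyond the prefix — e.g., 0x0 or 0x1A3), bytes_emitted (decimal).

Answer: 2 0xFCF 0

Derivation:
After char 0 ('/'=63): chars_in_quartet=1 acc=0x3F bytes_emitted=0
After char 1 ('P'=15): chars_in_quartet=2 acc=0xFCF bytes_emitted=0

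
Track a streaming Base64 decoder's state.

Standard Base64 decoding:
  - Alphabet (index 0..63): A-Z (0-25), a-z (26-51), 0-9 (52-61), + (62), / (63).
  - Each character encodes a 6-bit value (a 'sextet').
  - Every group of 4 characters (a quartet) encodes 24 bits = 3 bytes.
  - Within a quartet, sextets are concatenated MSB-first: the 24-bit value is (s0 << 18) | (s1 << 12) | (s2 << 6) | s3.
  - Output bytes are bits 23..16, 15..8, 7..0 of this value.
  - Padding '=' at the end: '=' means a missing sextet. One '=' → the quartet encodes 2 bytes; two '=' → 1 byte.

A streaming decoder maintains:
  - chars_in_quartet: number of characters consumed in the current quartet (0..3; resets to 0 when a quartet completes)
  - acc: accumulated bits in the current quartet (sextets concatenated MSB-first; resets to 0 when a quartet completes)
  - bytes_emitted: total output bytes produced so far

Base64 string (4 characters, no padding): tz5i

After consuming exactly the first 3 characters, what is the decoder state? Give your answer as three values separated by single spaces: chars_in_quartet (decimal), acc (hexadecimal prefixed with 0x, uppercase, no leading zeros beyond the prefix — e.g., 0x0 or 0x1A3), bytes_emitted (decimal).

After char 0 ('t'=45): chars_in_quartet=1 acc=0x2D bytes_emitted=0
After char 1 ('z'=51): chars_in_quartet=2 acc=0xB73 bytes_emitted=0
After char 2 ('5'=57): chars_in_quartet=3 acc=0x2DCF9 bytes_emitted=0

Answer: 3 0x2DCF9 0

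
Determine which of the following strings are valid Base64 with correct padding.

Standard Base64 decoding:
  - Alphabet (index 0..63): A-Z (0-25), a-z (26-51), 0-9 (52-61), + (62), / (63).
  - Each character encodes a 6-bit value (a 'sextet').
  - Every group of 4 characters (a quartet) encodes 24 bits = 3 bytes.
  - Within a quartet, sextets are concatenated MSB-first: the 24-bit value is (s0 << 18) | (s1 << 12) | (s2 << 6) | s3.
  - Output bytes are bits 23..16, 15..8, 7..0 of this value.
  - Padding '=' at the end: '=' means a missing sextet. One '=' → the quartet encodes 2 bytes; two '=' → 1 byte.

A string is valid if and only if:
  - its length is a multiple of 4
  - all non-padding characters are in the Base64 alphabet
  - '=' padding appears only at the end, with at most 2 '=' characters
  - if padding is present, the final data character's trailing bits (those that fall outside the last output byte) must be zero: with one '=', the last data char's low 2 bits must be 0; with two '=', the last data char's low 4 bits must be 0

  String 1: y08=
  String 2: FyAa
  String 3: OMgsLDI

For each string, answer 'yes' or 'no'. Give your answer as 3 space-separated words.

String 1: 'y08=' → valid
String 2: 'FyAa' → valid
String 3: 'OMgsLDI' → invalid (len=7 not mult of 4)

Answer: yes yes no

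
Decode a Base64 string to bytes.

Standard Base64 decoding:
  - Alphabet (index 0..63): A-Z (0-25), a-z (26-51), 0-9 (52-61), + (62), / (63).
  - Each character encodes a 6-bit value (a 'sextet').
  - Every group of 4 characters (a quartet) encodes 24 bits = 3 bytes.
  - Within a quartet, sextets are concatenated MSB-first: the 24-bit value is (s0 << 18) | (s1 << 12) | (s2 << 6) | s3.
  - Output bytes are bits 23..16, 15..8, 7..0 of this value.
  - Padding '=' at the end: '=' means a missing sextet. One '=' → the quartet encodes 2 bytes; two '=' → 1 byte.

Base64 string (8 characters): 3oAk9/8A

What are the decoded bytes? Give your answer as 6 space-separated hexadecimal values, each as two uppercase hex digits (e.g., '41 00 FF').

Answer: DE 80 24 F7 FF 00

Derivation:
After char 0 ('3'=55): chars_in_quartet=1 acc=0x37 bytes_emitted=0
After char 1 ('o'=40): chars_in_quartet=2 acc=0xDE8 bytes_emitted=0
After char 2 ('A'=0): chars_in_quartet=3 acc=0x37A00 bytes_emitted=0
After char 3 ('k'=36): chars_in_quartet=4 acc=0xDE8024 -> emit DE 80 24, reset; bytes_emitted=3
After char 4 ('9'=61): chars_in_quartet=1 acc=0x3D bytes_emitted=3
After char 5 ('/'=63): chars_in_quartet=2 acc=0xF7F bytes_emitted=3
After char 6 ('8'=60): chars_in_quartet=3 acc=0x3DFFC bytes_emitted=3
After char 7 ('A'=0): chars_in_quartet=4 acc=0xF7FF00 -> emit F7 FF 00, reset; bytes_emitted=6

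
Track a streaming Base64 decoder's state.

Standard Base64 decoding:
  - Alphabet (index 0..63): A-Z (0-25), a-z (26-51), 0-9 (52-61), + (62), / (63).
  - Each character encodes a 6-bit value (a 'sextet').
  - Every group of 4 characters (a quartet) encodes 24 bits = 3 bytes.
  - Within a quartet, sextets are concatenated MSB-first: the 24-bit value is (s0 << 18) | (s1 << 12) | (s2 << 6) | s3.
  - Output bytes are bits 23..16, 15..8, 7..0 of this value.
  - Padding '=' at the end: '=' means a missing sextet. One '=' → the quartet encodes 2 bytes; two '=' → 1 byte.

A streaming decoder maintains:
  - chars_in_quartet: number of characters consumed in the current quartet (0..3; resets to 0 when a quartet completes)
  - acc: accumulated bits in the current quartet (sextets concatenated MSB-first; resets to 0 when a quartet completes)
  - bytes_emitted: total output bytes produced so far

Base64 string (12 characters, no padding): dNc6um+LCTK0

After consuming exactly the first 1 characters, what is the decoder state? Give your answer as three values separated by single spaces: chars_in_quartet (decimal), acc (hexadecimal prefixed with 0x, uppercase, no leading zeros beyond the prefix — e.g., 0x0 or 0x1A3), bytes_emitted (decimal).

After char 0 ('d'=29): chars_in_quartet=1 acc=0x1D bytes_emitted=0

Answer: 1 0x1D 0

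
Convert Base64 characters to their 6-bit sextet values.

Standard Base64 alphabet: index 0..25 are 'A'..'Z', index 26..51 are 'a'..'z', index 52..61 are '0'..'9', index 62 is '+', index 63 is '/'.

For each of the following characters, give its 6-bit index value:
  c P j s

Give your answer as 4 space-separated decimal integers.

Answer: 28 15 35 44

Derivation:
'c': a..z range, 26 + ord('c') − ord('a') = 28
'P': A..Z range, ord('P') − ord('A') = 15
'j': a..z range, 26 + ord('j') − ord('a') = 35
's': a..z range, 26 + ord('s') − ord('a') = 44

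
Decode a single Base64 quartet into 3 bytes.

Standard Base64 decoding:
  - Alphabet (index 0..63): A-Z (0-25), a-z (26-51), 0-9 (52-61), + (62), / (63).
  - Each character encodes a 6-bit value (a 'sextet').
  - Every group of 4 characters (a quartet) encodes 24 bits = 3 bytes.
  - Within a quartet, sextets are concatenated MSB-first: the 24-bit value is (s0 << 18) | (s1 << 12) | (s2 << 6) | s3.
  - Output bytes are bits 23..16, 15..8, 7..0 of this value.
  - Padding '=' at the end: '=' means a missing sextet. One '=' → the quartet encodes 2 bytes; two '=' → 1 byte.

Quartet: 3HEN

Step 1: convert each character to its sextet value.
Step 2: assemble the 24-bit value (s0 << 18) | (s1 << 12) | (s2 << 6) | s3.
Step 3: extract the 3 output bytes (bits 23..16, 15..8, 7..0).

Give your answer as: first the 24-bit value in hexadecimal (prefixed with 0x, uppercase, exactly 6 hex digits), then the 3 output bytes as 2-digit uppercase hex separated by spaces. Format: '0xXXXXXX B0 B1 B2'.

Sextets: 3=55, H=7, E=4, N=13
24-bit: (55<<18) | (7<<12) | (4<<6) | 13
      = 0xDC0000 | 0x007000 | 0x000100 | 0x00000D
      = 0xDC710D
Bytes: (v>>16)&0xFF=DC, (v>>8)&0xFF=71, v&0xFF=0D

Answer: 0xDC710D DC 71 0D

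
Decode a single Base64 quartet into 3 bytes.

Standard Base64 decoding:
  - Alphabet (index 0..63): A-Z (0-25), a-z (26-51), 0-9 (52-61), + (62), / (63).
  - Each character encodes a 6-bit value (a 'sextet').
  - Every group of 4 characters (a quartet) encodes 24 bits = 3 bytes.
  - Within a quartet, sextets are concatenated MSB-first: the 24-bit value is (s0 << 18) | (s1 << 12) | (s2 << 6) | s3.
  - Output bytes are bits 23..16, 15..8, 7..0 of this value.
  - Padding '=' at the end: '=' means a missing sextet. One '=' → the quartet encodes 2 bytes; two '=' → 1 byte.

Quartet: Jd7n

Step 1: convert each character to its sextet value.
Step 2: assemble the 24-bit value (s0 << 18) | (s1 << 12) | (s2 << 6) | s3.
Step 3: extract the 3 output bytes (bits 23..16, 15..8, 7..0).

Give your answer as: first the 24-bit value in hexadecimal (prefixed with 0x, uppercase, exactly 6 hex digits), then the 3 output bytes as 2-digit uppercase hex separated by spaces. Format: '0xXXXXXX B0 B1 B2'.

Answer: 0x25DEE7 25 DE E7

Derivation:
Sextets: J=9, d=29, 7=59, n=39
24-bit: (9<<18) | (29<<12) | (59<<6) | 39
      = 0x240000 | 0x01D000 | 0x000EC0 | 0x000027
      = 0x25DEE7
Bytes: (v>>16)&0xFF=25, (v>>8)&0xFF=DE, v&0xFF=E7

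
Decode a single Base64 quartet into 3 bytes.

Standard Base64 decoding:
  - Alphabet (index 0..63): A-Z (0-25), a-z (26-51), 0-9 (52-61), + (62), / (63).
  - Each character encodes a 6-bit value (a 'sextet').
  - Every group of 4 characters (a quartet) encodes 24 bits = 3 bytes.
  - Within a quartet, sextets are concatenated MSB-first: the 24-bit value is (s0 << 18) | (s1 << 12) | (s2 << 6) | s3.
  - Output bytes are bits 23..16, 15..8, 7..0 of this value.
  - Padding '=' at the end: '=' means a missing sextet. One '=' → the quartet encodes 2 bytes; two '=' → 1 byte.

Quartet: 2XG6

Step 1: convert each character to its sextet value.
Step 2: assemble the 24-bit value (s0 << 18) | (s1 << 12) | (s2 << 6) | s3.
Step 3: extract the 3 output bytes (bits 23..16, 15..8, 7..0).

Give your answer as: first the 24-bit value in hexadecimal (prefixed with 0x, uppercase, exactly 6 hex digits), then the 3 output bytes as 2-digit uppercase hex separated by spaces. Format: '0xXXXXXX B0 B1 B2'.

Sextets: 2=54, X=23, G=6, 6=58
24-bit: (54<<18) | (23<<12) | (6<<6) | 58
      = 0xD80000 | 0x017000 | 0x000180 | 0x00003A
      = 0xD971BA
Bytes: (v>>16)&0xFF=D9, (v>>8)&0xFF=71, v&0xFF=BA

Answer: 0xD971BA D9 71 BA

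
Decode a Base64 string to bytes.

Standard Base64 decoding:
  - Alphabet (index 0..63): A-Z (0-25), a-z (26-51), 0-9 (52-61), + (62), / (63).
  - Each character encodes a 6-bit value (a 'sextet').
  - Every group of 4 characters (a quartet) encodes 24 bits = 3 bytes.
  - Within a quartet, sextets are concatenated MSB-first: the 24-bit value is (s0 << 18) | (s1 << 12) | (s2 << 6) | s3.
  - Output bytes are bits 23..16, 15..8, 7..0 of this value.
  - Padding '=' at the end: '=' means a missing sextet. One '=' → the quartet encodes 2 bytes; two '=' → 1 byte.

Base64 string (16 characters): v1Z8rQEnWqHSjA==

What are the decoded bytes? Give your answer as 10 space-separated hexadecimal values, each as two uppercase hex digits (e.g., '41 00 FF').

After char 0 ('v'=47): chars_in_quartet=1 acc=0x2F bytes_emitted=0
After char 1 ('1'=53): chars_in_quartet=2 acc=0xBF5 bytes_emitted=0
After char 2 ('Z'=25): chars_in_quartet=3 acc=0x2FD59 bytes_emitted=0
After char 3 ('8'=60): chars_in_quartet=4 acc=0xBF567C -> emit BF 56 7C, reset; bytes_emitted=3
After char 4 ('r'=43): chars_in_quartet=1 acc=0x2B bytes_emitted=3
After char 5 ('Q'=16): chars_in_quartet=2 acc=0xAD0 bytes_emitted=3
After char 6 ('E'=4): chars_in_quartet=3 acc=0x2B404 bytes_emitted=3
After char 7 ('n'=39): chars_in_quartet=4 acc=0xAD0127 -> emit AD 01 27, reset; bytes_emitted=6
After char 8 ('W'=22): chars_in_quartet=1 acc=0x16 bytes_emitted=6
After char 9 ('q'=42): chars_in_quartet=2 acc=0x5AA bytes_emitted=6
After char 10 ('H'=7): chars_in_quartet=3 acc=0x16A87 bytes_emitted=6
After char 11 ('S'=18): chars_in_quartet=4 acc=0x5AA1D2 -> emit 5A A1 D2, reset; bytes_emitted=9
After char 12 ('j'=35): chars_in_quartet=1 acc=0x23 bytes_emitted=9
After char 13 ('A'=0): chars_in_quartet=2 acc=0x8C0 bytes_emitted=9
Padding '==': partial quartet acc=0x8C0 -> emit 8C; bytes_emitted=10

Answer: BF 56 7C AD 01 27 5A A1 D2 8C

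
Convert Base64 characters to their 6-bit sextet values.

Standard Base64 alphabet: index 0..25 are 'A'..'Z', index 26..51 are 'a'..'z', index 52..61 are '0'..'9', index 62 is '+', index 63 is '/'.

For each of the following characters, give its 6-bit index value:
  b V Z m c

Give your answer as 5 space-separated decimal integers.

Answer: 27 21 25 38 28

Derivation:
'b': a..z range, 26 + ord('b') − ord('a') = 27
'V': A..Z range, ord('V') − ord('A') = 21
'Z': A..Z range, ord('Z') − ord('A') = 25
'm': a..z range, 26 + ord('m') − ord('a') = 38
'c': a..z range, 26 + ord('c') − ord('a') = 28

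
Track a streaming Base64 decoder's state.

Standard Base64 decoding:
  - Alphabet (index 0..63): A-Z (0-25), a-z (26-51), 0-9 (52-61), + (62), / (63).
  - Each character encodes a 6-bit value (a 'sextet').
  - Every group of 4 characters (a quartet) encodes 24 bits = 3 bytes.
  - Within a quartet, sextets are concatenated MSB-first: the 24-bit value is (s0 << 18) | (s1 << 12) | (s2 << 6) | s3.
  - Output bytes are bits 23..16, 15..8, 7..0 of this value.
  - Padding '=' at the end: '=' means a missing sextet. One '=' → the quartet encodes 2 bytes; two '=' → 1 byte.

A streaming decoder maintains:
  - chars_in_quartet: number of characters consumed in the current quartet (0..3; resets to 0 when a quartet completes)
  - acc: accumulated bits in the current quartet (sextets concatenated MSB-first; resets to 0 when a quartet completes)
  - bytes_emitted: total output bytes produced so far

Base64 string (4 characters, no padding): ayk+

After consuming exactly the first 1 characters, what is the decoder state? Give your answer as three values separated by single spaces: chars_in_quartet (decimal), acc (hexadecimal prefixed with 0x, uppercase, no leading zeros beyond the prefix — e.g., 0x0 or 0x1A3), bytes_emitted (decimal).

After char 0 ('a'=26): chars_in_quartet=1 acc=0x1A bytes_emitted=0

Answer: 1 0x1A 0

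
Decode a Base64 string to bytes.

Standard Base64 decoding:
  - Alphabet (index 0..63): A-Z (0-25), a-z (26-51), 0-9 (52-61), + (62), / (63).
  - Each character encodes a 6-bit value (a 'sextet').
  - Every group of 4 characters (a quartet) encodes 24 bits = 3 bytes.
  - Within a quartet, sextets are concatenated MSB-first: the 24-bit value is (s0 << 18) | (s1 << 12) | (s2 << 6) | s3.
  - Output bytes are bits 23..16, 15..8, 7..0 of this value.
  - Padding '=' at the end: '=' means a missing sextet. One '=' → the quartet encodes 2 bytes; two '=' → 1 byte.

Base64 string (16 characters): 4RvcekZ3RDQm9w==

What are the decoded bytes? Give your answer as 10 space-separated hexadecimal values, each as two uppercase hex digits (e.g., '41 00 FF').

Answer: E1 1B DC 7A 46 77 44 34 26 F7

Derivation:
After char 0 ('4'=56): chars_in_quartet=1 acc=0x38 bytes_emitted=0
After char 1 ('R'=17): chars_in_quartet=2 acc=0xE11 bytes_emitted=0
After char 2 ('v'=47): chars_in_quartet=3 acc=0x3846F bytes_emitted=0
After char 3 ('c'=28): chars_in_quartet=4 acc=0xE11BDC -> emit E1 1B DC, reset; bytes_emitted=3
After char 4 ('e'=30): chars_in_quartet=1 acc=0x1E bytes_emitted=3
After char 5 ('k'=36): chars_in_quartet=2 acc=0x7A4 bytes_emitted=3
After char 6 ('Z'=25): chars_in_quartet=3 acc=0x1E919 bytes_emitted=3
After char 7 ('3'=55): chars_in_quartet=4 acc=0x7A4677 -> emit 7A 46 77, reset; bytes_emitted=6
After char 8 ('R'=17): chars_in_quartet=1 acc=0x11 bytes_emitted=6
After char 9 ('D'=3): chars_in_quartet=2 acc=0x443 bytes_emitted=6
After char 10 ('Q'=16): chars_in_quartet=3 acc=0x110D0 bytes_emitted=6
After char 11 ('m'=38): chars_in_quartet=4 acc=0x443426 -> emit 44 34 26, reset; bytes_emitted=9
After char 12 ('9'=61): chars_in_quartet=1 acc=0x3D bytes_emitted=9
After char 13 ('w'=48): chars_in_quartet=2 acc=0xF70 bytes_emitted=9
Padding '==': partial quartet acc=0xF70 -> emit F7; bytes_emitted=10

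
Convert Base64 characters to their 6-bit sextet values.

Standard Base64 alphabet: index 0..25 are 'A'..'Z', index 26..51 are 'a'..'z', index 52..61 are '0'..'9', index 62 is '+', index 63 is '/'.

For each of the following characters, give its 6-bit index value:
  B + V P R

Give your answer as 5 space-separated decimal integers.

Answer: 1 62 21 15 17

Derivation:
'B': A..Z range, ord('B') − ord('A') = 1
'+': index 62
'V': A..Z range, ord('V') − ord('A') = 21
'P': A..Z range, ord('P') − ord('A') = 15
'R': A..Z range, ord('R') − ord('A') = 17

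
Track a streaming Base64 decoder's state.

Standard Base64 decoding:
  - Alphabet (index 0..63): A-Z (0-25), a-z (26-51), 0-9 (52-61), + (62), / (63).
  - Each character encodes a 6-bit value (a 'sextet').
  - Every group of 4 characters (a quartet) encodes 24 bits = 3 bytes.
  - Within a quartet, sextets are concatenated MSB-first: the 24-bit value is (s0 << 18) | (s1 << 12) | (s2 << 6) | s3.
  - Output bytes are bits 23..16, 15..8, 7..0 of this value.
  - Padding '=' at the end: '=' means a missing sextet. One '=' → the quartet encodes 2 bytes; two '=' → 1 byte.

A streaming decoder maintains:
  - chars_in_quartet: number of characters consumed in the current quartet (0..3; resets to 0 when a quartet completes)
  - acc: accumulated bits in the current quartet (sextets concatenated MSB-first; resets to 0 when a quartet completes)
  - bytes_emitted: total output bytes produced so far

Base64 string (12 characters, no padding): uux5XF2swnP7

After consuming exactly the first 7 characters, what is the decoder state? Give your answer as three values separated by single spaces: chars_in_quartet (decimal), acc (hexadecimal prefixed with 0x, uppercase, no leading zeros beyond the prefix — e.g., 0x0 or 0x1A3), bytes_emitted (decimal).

Answer: 3 0x17176 3

Derivation:
After char 0 ('u'=46): chars_in_quartet=1 acc=0x2E bytes_emitted=0
After char 1 ('u'=46): chars_in_quartet=2 acc=0xBAE bytes_emitted=0
After char 2 ('x'=49): chars_in_quartet=3 acc=0x2EBB1 bytes_emitted=0
After char 3 ('5'=57): chars_in_quartet=4 acc=0xBAEC79 -> emit BA EC 79, reset; bytes_emitted=3
After char 4 ('X'=23): chars_in_quartet=1 acc=0x17 bytes_emitted=3
After char 5 ('F'=5): chars_in_quartet=2 acc=0x5C5 bytes_emitted=3
After char 6 ('2'=54): chars_in_quartet=3 acc=0x17176 bytes_emitted=3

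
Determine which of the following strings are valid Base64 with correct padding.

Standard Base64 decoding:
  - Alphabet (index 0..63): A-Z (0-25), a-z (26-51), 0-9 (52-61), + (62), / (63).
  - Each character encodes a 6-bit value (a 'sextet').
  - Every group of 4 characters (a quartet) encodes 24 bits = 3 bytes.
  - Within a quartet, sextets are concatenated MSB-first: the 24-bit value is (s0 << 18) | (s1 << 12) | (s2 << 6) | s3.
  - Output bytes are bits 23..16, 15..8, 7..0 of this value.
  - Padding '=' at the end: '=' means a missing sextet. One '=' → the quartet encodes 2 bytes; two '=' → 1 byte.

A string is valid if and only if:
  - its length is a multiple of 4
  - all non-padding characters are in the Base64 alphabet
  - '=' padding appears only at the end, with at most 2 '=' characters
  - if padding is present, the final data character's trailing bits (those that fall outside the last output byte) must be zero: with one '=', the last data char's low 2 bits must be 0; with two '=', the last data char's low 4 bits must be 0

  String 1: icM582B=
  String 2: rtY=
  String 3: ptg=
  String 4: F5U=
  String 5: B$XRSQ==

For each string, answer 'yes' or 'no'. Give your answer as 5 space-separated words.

Answer: no yes yes yes no

Derivation:
String 1: 'icM582B=' → invalid (bad trailing bits)
String 2: 'rtY=' → valid
String 3: 'ptg=' → valid
String 4: 'F5U=' → valid
String 5: 'B$XRSQ==' → invalid (bad char(s): ['$'])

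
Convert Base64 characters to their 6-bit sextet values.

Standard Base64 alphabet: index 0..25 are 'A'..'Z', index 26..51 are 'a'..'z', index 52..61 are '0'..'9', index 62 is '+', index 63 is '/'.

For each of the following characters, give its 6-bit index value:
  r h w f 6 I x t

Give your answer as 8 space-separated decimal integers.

Answer: 43 33 48 31 58 8 49 45

Derivation:
'r': a..z range, 26 + ord('r') − ord('a') = 43
'h': a..z range, 26 + ord('h') − ord('a') = 33
'w': a..z range, 26 + ord('w') − ord('a') = 48
'f': a..z range, 26 + ord('f') − ord('a') = 31
'6': 0..9 range, 52 + ord('6') − ord('0') = 58
'I': A..Z range, ord('I') − ord('A') = 8
'x': a..z range, 26 + ord('x') − ord('a') = 49
't': a..z range, 26 + ord('t') − ord('a') = 45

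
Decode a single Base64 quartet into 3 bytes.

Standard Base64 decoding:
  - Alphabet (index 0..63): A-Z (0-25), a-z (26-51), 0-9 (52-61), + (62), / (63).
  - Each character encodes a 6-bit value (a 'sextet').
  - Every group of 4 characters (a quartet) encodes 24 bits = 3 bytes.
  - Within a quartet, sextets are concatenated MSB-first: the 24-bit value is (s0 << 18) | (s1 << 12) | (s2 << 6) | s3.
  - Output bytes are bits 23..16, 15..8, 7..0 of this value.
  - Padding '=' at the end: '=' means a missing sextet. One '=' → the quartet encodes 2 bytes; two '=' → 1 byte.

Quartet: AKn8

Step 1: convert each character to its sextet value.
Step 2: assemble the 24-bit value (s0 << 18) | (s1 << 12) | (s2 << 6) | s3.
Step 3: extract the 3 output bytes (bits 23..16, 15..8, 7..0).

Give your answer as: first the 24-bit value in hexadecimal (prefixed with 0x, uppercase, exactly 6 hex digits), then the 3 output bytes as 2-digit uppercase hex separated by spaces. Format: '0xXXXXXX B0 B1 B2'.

Sextets: A=0, K=10, n=39, 8=60
24-bit: (0<<18) | (10<<12) | (39<<6) | 60
      = 0x000000 | 0x00A000 | 0x0009C0 | 0x00003C
      = 0x00A9FC
Bytes: (v>>16)&0xFF=00, (v>>8)&0xFF=A9, v&0xFF=FC

Answer: 0x00A9FC 00 A9 FC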